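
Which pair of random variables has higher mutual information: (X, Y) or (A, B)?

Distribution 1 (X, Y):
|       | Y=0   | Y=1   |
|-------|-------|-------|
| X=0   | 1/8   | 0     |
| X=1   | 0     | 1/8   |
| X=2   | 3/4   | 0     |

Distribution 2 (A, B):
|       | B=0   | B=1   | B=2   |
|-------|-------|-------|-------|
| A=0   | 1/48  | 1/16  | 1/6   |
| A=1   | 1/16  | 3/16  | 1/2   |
Distribution 1 (X, Y):
Marginal P(X) (row sums):
  P(X=0) = 1/8 + 0 = 1/8
  P(X=1) = 0 + 1/8 = 1/8
  P(X=2) = 3/4 + 0 = 3/4
Marginal P(Y) (column sums):
  P(Y=0) = 1/8 + 0 + 3/4 = 7/8
  P(Y=1) = 0 + 1/8 + 0 = 1/8

H(X) = -[(1/8)·log₂(1/8) + (1/8)·log₂(1/8) + (3/4)·log₂(3/4)]
  = 0.3750 + 0.3750 + 0.3113
  = 1.0613 bits
H(Y) = -[(7/8)·log₂(7/8) + (1/8)·log₂(1/8)]
  = 0.1686 + 0.3750
  = 0.5436 bits
H(X,Y) = -[(1/8)·log₂(1/8) + (1/8)·log₂(1/8) + (3/4)·log₂(3/4)]
  = 0.3750 + 0.3750 + 0.3113
  = 1.0613 bits

I(X;Y) = H(X) + H(Y) - H(X,Y)
  = 1.0613 + 0.5436 - 1.0613
  = 0.5436 bits

Distribution 2 (A, B):
Marginal P(A) (row sums):
  P(A=0) = 1/48 + 1/16 + 1/6 = 1/4
  P(A=1) = 1/16 + 3/16 + 1/2 = 3/4
Marginal P(B) (column sums):
  P(B=0) = 1/48 + 1/16 = 1/12
  P(B=1) = 1/16 + 3/16 = 1/4
  P(B=2) = 1/6 + 1/2 = 2/3

H(A) = -[(1/4)·log₂(1/4) + (3/4)·log₂(3/4)]
  = 0.5000 + 0.3113
  = 0.8113 bits
H(B) = -[(1/12)·log₂(1/12) + (1/4)·log₂(1/4) + (2/3)·log₂(2/3)]
  = 0.2987 + 0.5000 + 0.3900
  = 1.1887 bits
H(A,B) = -[(1/48)·log₂(1/48) + (1/16)·log₂(1/16) + (1/6)·log₂(1/6) + (1/16)·log₂(1/16) + (3/16)·log₂(3/16) + (1/2)·log₂(1/2)]
  = 0.1164 + 0.2500 + 0.4308 + 0.2500 + 0.4528 + 0.5000
  = 2.0000 bits

I(A;B) = H(A) + H(B) - H(A,B)
  = 0.8113 + 1.1887 - 2.0000
  = 0.0000 bits

I(X;Y) = 0.5436 bits > I(A;B) = 0.0000 bits, so (X, Y) has the higher mutual information (stronger dependence).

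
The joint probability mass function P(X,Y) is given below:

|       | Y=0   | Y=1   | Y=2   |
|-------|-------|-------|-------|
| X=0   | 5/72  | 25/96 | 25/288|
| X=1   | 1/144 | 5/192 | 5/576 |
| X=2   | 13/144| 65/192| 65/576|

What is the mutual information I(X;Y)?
Marginal P(X) (row sums):
  P(X=0) = 5/72 + 25/96 + 25/288 = 5/12
  P(X=1) = 1/144 + 5/192 + 5/576 = 1/24
  P(X=2) = 13/144 + 65/192 + 65/576 = 13/24
Marginal P(Y) (column sums):
  P(Y=0) = 5/72 + 1/144 + 13/144 = 1/6
  P(Y=1) = 25/96 + 5/192 + 65/192 = 5/8
  P(Y=2) = 25/288 + 5/576 + 65/576 = 5/24

H(X) = -[(5/12)·log₂(5/12) + (1/24)·log₂(1/24) + (13/24)·log₂(13/24)]
  = 0.5263 + 0.1910 + 0.4791
  = 1.1964 bits
H(Y) = -[(1/6)·log₂(1/6) + (5/8)·log₂(5/8) + (5/24)·log₂(5/24)]
  = 0.4308 + 0.4238 + 0.4715
  = 1.3261 bits
H(X,Y) = -[(5/72)·log₂(5/72) + (25/96)·log₂(25/96) + (25/288)·log₂(25/288) + (1/144)·log₂(1/144) + (5/192)·log₂(5/192) + (5/576)·log₂(5/576) + (13/144)·log₂(13/144) + (65/192)·log₂(65/192) + (65/576)·log₂(65/576)]
  = 0.2672 + 0.5055 + 0.3061 + 0.0498 + 0.1371 + 0.0594 + 0.3132 + 0.5290 + 0.3552
  = 2.5225 bits

I(X;Y) = H(X) + H(Y) - H(X,Y)
  = 1.1964 + 1.3261 - 2.5225
  = 0.0000 bits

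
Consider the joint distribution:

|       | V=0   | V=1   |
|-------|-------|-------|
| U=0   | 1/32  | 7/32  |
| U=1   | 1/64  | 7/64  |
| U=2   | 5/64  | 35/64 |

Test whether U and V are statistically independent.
Marginal P(U) (row sums):
  P(U=0) = 1/32 + 7/32 = 1/4
  P(U=1) = 1/64 + 7/64 = 1/8
  P(U=2) = 5/64 + 35/64 = 5/8
Marginal P(V) (column sums):
  P(V=0) = 1/32 + 1/64 + 5/64 = 1/8
  P(V=1) = 7/32 + 7/64 + 35/64 = 7/8

U and V are independent iff P(U=i,V=j) = P(U=i)·P(V=j) for every cell.
  P(U=0)·P(V=0) = 1/4 × 1/8 = 1/32 = P(U=0,V=0) ✓
  P(U=0)·P(V=1) = 1/4 × 7/8 = 7/32 = P(U=0,V=1) ✓
  P(U=1)·P(V=0) = 1/8 × 1/8 = 1/64 = P(U=1,V=0) ✓
  P(U=1)·P(V=1) = 1/8 × 7/8 = 7/64 = P(U=1,V=1) ✓
  P(U=2)·P(V=0) = 5/8 × 1/8 = 5/64 = P(U=2,V=0) ✓
  P(U=2)·P(V=1) = 5/8 × 7/8 = 35/64 = P(U=2,V=1) ✓

Yes, U and V are independent: every cell factors, so I(U;V) = 0 bits.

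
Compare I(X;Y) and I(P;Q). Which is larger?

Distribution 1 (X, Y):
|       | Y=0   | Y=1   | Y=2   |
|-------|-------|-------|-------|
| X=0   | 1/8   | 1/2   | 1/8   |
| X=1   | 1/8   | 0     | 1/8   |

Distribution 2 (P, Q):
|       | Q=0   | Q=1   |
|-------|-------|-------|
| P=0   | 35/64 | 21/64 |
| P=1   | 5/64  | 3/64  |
Distribution 1 (X, Y):
Marginal P(X) (row sums):
  P(X=0) = 1/8 + 1/2 + 1/8 = 3/4
  P(X=1) = 1/8 + 0 + 1/8 = 1/4
Marginal P(Y) (column sums):
  P(Y=0) = 1/8 + 1/8 = 1/4
  P(Y=1) = 1/2 + 0 = 1/2
  P(Y=2) = 1/8 + 1/8 = 1/4

H(X) = -[(3/4)·log₂(3/4) + (1/4)·log₂(1/4)]
  = 0.3113 + 0.5000
  = 0.8113 bits
H(Y) = -[(1/4)·log₂(1/4) + (1/2)·log₂(1/2) + (1/4)·log₂(1/4)]
  = 0.5000 + 0.5000 + 0.5000
  = 1.5000 bits
H(X,Y) = -[(1/8)·log₂(1/8) + (1/2)·log₂(1/2) + (1/8)·log₂(1/8) + (1/8)·log₂(1/8) + (1/8)·log₂(1/8)]
  = 0.3750 + 0.5000 + 0.3750 + 0.3750 + 0.3750
  = 2.0000 bits

I(X;Y) = H(X) + H(Y) - H(X,Y)
  = 0.8113 + 1.5000 - 2.0000
  = 0.3113 bits

Distribution 2 (P, Q):
Marginal P(P) (row sums):
  P(P=0) = 35/64 + 21/64 = 7/8
  P(P=1) = 5/64 + 3/64 = 1/8
Marginal P(Q) (column sums):
  P(Q=0) = 35/64 + 5/64 = 5/8
  P(Q=1) = 21/64 + 3/64 = 3/8

H(P) = -[(7/8)·log₂(7/8) + (1/8)·log₂(1/8)]
  = 0.1686 + 0.3750
  = 0.5436 bits
H(Q) = -[(5/8)·log₂(5/8) + (3/8)·log₂(3/8)]
  = 0.4238 + 0.5306
  = 0.9544 bits
H(P,Q) = -[(35/64)·log₂(35/64) + (21/64)·log₂(21/64) + (5/64)·log₂(5/64) + (3/64)·log₂(3/64)]
  = 0.4762 + 0.5275 + 0.2873 + 0.2070
  = 1.4980 bits

I(P;Q) = H(P) + H(Q) - H(P,Q)
  = 0.5436 + 0.9544 - 1.4980
  = 0.0000 bits

I(X;Y) = 0.3113 bits > I(P;Q) = 0.0000 bits, so (X, Y) has the higher mutual information (stronger dependence).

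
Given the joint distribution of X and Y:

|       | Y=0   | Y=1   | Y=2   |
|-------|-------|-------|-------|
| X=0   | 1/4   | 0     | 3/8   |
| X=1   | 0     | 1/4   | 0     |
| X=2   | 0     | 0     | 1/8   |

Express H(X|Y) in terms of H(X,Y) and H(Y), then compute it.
H(X|Y) = H(X,Y) - H(Y)

Marginal P(Y) (column sums):
  P(Y=0) = 1/4 + 0 + 0 = 1/4
  P(Y=1) = 0 + 1/4 + 0 = 1/4
  P(Y=2) = 3/8 + 0 + 1/8 = 1/2

H(X,Y) = -[(1/4)·log₂(1/4) + (3/8)·log₂(3/8) + (1/4)·log₂(1/4) + (1/8)·log₂(1/8)]
  = 0.5000 + 0.5306 + 0.5000 + 0.3750
  = 1.9056 bits
H(Y) = -[(1/4)·log₂(1/4) + (1/4)·log₂(1/4) + (1/2)·log₂(1/2)]
  = 0.5000 + 0.5000 + 0.5000
  = 1.5000 bits

H(X|Y) = 1.9056 - 1.5000 = 0.4056 bits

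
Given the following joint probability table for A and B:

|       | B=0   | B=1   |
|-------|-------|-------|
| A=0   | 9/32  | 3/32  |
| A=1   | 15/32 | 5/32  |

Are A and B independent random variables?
Marginal P(A) (row sums):
  P(A=0) = 9/32 + 3/32 = 3/8
  P(A=1) = 15/32 + 5/32 = 5/8
Marginal P(B) (column sums):
  P(B=0) = 9/32 + 15/32 = 3/4
  P(B=1) = 3/32 + 5/32 = 1/4

A and B are independent iff P(A=i,B=j) = P(A=i)·P(B=j) for every cell.
  P(A=0)·P(B=0) = 3/8 × 3/4 = 9/32 = P(A=0,B=0) ✓
  P(A=0)·P(B=1) = 3/8 × 1/4 = 3/32 = P(A=0,B=1) ✓
  P(A=1)·P(B=0) = 5/8 × 3/4 = 15/32 = P(A=1,B=0) ✓
  P(A=1)·P(B=1) = 5/8 × 1/4 = 5/32 = P(A=1,B=1) ✓

Yes, A and B are independent: every cell factors, so I(A;B) = 0 bits.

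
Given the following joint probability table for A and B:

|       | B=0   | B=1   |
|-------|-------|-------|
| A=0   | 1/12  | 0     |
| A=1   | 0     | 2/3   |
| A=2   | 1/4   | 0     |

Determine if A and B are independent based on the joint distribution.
Marginal P(A) (row sums):
  P(A=0) = 1/12 + 0 = 1/12
  P(A=1) = 0 + 2/3 = 2/3
  P(A=2) = 1/4 + 0 = 1/4
Marginal P(B) (column sums):
  P(B=0) = 1/12 + 0 + 1/4 = 1/3
  P(B=1) = 0 + 2/3 + 0 = 2/3

A and B are independent iff P(A=i,B=j) = P(A=i)·P(B=j) for every cell.
  P(A=0)·P(B=0) = 1/12 × 1/3 = 1/36, but P(A=0,B=0) = 1/12 ✗

No, A and B are not independent. Quantitatively, I(A;B) > 0:

H(A) = -[(1/12)·log₂(1/12) + (2/3)·log₂(2/3) + (1/4)·log₂(1/4)]
  = 0.2987 + 0.3900 + 0.5000
  = 1.1887 bits
H(B) = -[(1/3)·log₂(1/3) + (2/3)·log₂(2/3)]
  = 0.5283 + 0.3900
  = 0.9183 bits
H(A,B) = -[(1/12)·log₂(1/12) + (2/3)·log₂(2/3) + (1/4)·log₂(1/4)]
  = 0.2987 + 0.3900 + 0.5000
  = 1.1887 bits
I(A;B) = H(A) + H(B) - H(A,B) = 1.1887 + 0.9183 - 1.1887 = 0.9183 bits > 0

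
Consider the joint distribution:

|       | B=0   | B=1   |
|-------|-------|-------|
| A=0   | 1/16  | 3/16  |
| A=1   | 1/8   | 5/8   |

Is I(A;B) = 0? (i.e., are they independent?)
Marginal P(A) (row sums):
  P(A=0) = 1/16 + 3/16 = 1/4
  P(A=1) = 1/8 + 5/8 = 3/4
Marginal P(B) (column sums):
  P(B=0) = 1/16 + 1/8 = 3/16
  P(B=1) = 3/16 + 5/8 = 13/16

A and B are independent iff P(A=i,B=j) = P(A=i)·P(B=j) for every cell.
  P(A=0)·P(B=0) = 1/4 × 3/16 = 3/64, but P(A=0,B=0) = 1/16 ✗

No, A and B are not independent. Quantitatively, I(A;B) > 0:

H(A) = -[(1/4)·log₂(1/4) + (3/4)·log₂(3/4)]
  = 0.5000 + 0.3113
  = 0.8113 bits
H(B) = -[(3/16)·log₂(3/16) + (13/16)·log₂(13/16)]
  = 0.4528 + 0.2434
  = 0.6962 bits
H(A,B) = -[(1/16)·log₂(1/16) + (3/16)·log₂(3/16) + (1/8)·log₂(1/8) + (5/8)·log₂(5/8)]
  = 0.2500 + 0.4528 + 0.3750 + 0.4238
  = 1.5016 bits
I(A;B) = H(A) + H(B) - H(A,B) = 0.8113 + 0.6962 - 1.5016 = 0.0059 bits > 0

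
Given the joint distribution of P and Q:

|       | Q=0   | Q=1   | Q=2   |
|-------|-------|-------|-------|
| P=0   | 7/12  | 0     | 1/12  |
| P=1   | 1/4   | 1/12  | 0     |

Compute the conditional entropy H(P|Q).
Marginal P(Q) (column sums):
  P(Q=0) = 7/12 + 1/4 = 5/6
  P(Q=1) = 0 + 1/12 = 1/12
  P(Q=2) = 1/12 + 0 = 1/12

H(P|Q) = -Σ P(P,Q)·log₂ P(P|Q), where P(P|Q) = P(P,Q) / P(Q)
  (cells with P(P,Q) = 0 contribute 0)
  (P=0,Q=0): P(P|Q) = (7/12)/(5/6) = 7/10;  -(7/12)·log₂(7/10) = 0.3002
  (P=0,Q=2): P(P|Q) = (1/12)/(1/12) = 1;  -(1/12)·log₂(1) = 0.0000
  (P=1,Q=0): P(P|Q) = (1/4)/(5/6) = 3/10;  -(1/4)·log₂(3/10) = 0.4342
  (P=1,Q=1): P(P|Q) = (1/12)/(1/12) = 1;  -(1/12)·log₂(1) = 0.0000
H(P|Q) = 0.3002 + 0.0000 + 0.4342 + 0.0000
  = 0.7344 bits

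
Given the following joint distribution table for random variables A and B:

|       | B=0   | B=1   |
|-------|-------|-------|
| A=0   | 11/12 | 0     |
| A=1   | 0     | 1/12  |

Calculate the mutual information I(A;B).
Marginal P(A) (row sums):
  P(A=0) = 11/12 + 0 = 11/12
  P(A=1) = 0 + 1/12 = 1/12
Marginal P(B) (column sums):
  P(B=0) = 11/12 + 0 = 11/12
  P(B=1) = 0 + 1/12 = 1/12

H(A) = -[(11/12)·log₂(11/12) + (1/12)·log₂(1/12)]
  = 0.1151 + 0.2987
  = 0.4138 bits
H(B) = -[(11/12)·log₂(11/12) + (1/12)·log₂(1/12)]
  = 0.1151 + 0.2987
  = 0.4138 bits
H(A,B) = -[(11/12)·log₂(11/12) + (1/12)·log₂(1/12)]
  = 0.1151 + 0.2987
  = 0.4138 bits

I(A;B) = H(A) + H(B) - H(A,B)
  = 0.4138 + 0.4138 - 0.4138
  = 0.4138 bits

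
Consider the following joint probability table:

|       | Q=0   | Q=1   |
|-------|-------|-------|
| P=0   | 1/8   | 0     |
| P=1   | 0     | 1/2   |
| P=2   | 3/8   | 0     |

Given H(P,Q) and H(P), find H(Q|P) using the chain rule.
From the chain rule: H(P,Q) = H(P) + H(Q|P)
Therefore: H(Q|P) = H(P,Q) - H(P)

H(P,Q) = -[(1/8)·log₂(1/8) + (1/2)·log₂(1/2) + (3/8)·log₂(3/8)]
  = 0.3750 + 0.5000 + 0.5306
  = 1.4056 bits
Marginal P(P) (row sums):
  P(P=0) = 1/8 + 0 = 1/8
  P(P=1) = 0 + 1/2 = 1/2
  P(P=2) = 3/8 + 0 = 3/8
H(P) = -[(1/8)·log₂(1/8) + (1/2)·log₂(1/2) + (3/8)·log₂(3/8)]
  = 0.3750 + 0.5000 + 0.5306
  = 1.4056 bits

H(Q|P) = 1.4056 - 1.4056 = 0.0000 bits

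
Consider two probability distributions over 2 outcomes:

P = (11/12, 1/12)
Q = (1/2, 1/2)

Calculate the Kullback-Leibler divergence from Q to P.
D(P||Q) = Σ P(i) log₂(P(i)/Q(i))
  i=0: (11/12) × log₂((11/12)/(1/2)) = (11/12) × log₂(11/6) = 0.8016
  i=1: (1/12) × log₂((1/12)/(1/2)) = (1/12) × log₂(1/6) = -0.2154
D(P||Q) = 0.8016 - 0.2154
  = 0.5862 bits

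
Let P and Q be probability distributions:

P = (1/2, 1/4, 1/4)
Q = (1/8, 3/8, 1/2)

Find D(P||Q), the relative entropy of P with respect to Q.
D(P||Q) = Σ P(i) log₂(P(i)/Q(i))
  i=0: (1/2) × log₂((1/2)/(1/8)) = (1/2) × log₂(4) = 1.0000
  i=1: (1/4) × log₂((1/4)/(3/8)) = (1/4) × log₂(2/3) = -0.1462
  i=2: (1/4) × log₂((1/4)/(1/2)) = (1/4) × log₂(1/2) = -0.2500
D(P||Q) = 1.0000 - 0.1462 - 0.2500
  = 0.6038 bits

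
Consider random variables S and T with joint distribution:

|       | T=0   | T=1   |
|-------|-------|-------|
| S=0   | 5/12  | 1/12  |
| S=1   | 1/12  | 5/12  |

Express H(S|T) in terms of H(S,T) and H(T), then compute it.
H(S|T) = H(S,T) - H(T)

Marginal P(T) (column sums):
  P(T=0) = 5/12 + 1/12 = 1/2
  P(T=1) = 1/12 + 5/12 = 1/2

H(S,T) = -[(5/12)·log₂(5/12) + (1/12)·log₂(1/12) + (1/12)·log₂(1/12) + (5/12)·log₂(5/12)]
  = 0.5263 + 0.2987 + 0.2987 + 0.5263
  = 1.6500 bits
H(T) = -[(1/2)·log₂(1/2) + (1/2)·log₂(1/2)]
  = 0.5000 + 0.5000
  = 1.0000 bits

H(S|T) = 1.6500 - 1.0000 = 0.6500 bits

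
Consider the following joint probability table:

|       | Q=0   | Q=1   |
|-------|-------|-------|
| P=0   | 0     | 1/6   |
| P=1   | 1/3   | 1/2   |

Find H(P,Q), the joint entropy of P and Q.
H(P,Q) = -Σ P(P,Q) log₂ P(P,Q), summed over the non-zero cells:
H(P,Q) = -[(1/6)·log₂(1/6) + (1/3)·log₂(1/3) + (1/2)·log₂(1/2)]
  = 0.4308 + 0.5283 + 0.5000
  = 1.4591 bits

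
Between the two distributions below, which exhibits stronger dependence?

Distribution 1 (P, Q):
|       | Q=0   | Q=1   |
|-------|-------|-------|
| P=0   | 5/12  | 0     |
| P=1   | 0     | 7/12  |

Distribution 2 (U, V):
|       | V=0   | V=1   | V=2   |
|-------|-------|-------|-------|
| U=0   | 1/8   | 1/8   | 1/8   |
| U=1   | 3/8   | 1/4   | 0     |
Distribution 1 (P, Q):
Marginal P(P) (row sums):
  P(P=0) = 5/12 + 0 = 5/12
  P(P=1) = 0 + 7/12 = 7/12
Marginal P(Q) (column sums):
  P(Q=0) = 5/12 + 0 = 5/12
  P(Q=1) = 0 + 7/12 = 7/12

H(P) = -[(5/12)·log₂(5/12) + (7/12)·log₂(7/12)]
  = 0.5263 + 0.4536
  = 0.9799 bits
H(Q) = -[(5/12)·log₂(5/12) + (7/12)·log₂(7/12)]
  = 0.5263 + 0.4536
  = 0.9799 bits
H(P,Q) = -[(5/12)·log₂(5/12) + (7/12)·log₂(7/12)]
  = 0.5263 + 0.4536
  = 0.9799 bits

I(P;Q) = H(P) + H(Q) - H(P,Q)
  = 0.9799 + 0.9799 - 0.9799
  = 0.9799 bits

Distribution 2 (U, V):
Marginal P(U) (row sums):
  P(U=0) = 1/8 + 1/8 + 1/8 = 3/8
  P(U=1) = 3/8 + 1/4 + 0 = 5/8
Marginal P(V) (column sums):
  P(V=0) = 1/8 + 3/8 = 1/2
  P(V=1) = 1/8 + 1/4 = 3/8
  P(V=2) = 1/8 + 0 = 1/8

H(U) = -[(3/8)·log₂(3/8) + (5/8)·log₂(5/8)]
  = 0.5306 + 0.4238
  = 0.9544 bits
H(V) = -[(1/2)·log₂(1/2) + (3/8)·log₂(3/8) + (1/8)·log₂(1/8)]
  = 0.5000 + 0.5306 + 0.3750
  = 1.4056 bits
H(U,V) = -[(1/8)·log₂(1/8) + (1/8)·log₂(1/8) + (1/8)·log₂(1/8) + (3/8)·log₂(3/8) + (1/4)·log₂(1/4)]
  = 0.3750 + 0.3750 + 0.3750 + 0.5306 + 0.5000
  = 2.1556 bits

I(U;V) = H(U) + H(V) - H(U,V)
  = 0.9544 + 1.4056 - 2.1556
  = 0.2044 bits

I(P;Q) = 0.9799 bits > I(U;V) = 0.2044 bits, so (P, Q) has the higher mutual information (stronger dependence).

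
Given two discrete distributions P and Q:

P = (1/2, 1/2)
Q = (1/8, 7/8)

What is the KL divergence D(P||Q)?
D(P||Q) = Σ P(i) log₂(P(i)/Q(i))
  i=0: (1/2) × log₂((1/2)/(1/8)) = (1/2) × log₂(4) = 1.0000
  i=1: (1/2) × log₂((1/2)/(7/8)) = (1/2) × log₂(4/7) = -0.4037
D(P||Q) = 1.0000 - 0.4037
  = 0.5963 bits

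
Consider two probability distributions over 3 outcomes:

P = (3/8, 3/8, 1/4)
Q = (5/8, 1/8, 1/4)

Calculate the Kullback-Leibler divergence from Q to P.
D(P||Q) = Σ P(i) log₂(P(i)/Q(i))
  i=0: (3/8) × log₂((3/8)/(5/8)) = (3/8) × log₂(3/5) = -0.2764
  i=1: (3/8) × log₂((3/8)/(1/8)) = (3/8) × log₂(3) = 0.5944
  i=2: (1/4) × log₂((1/4)/(1/4)) = (1/4) × log₂(1) = 0.0000
D(P||Q) = -0.2764 + 0.5944 + 0.0000
  = 0.3180 bits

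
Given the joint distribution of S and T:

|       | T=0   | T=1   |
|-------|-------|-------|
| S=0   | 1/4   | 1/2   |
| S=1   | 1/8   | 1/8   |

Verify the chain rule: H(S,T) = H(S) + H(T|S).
Left side:
H(S,T) = -[(1/4)·log₂(1/4) + (1/2)·log₂(1/2) + (1/8)·log₂(1/8) + (1/8)·log₂(1/8)]
  = 0.5000 + 0.5000 + 0.3750 + 0.3750
  = 1.7500 bits

Right side:
Marginal P(S) (row sums):
  P(S=0) = 1/4 + 1/2 = 3/4
  P(S=1) = 1/8 + 1/8 = 1/4
H(S) = -[(3/4)·log₂(3/4) + (1/4)·log₂(1/4)]
  = 0.3113 + 0.5000
  = 0.8113 bits
H(T|S) = -Σ P(S,T)·log₂ P(T|S), where P(T|S) = P(S,T) / P(S)
  (S=0,T=0): P(T|S) = (1/4)/(3/4) = 1/3;  -(1/4)·log₂(1/3) = 0.3962
  (S=0,T=1): P(T|S) = (1/2)/(3/4) = 2/3;  -(1/2)·log₂(2/3) = 0.2925
  (S=1,T=0): P(T|S) = (1/8)/(1/4) = 1/2;  -(1/8)·log₂(1/2) = 0.1250
  (S=1,T=1): P(T|S) = (1/8)/(1/4) = 1/2;  -(1/8)·log₂(1/2) = 0.1250
H(T|S) = 0.3962 + 0.2925 + 0.1250 + 0.1250
  = 0.9387 bits
H(S) + H(T|S) = 0.8113 + 0.9387 = 1.7500 bits

Both sides equal 1.7500 bits, so the chain rule holds ✓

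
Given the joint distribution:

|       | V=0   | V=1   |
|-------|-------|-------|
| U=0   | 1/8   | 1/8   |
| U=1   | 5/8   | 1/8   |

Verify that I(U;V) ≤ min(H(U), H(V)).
Marginal P(U) (row sums):
  P(U=0) = 1/8 + 1/8 = 1/4
  P(U=1) = 5/8 + 1/8 = 3/4
Marginal P(V) (column sums):
  P(V=0) = 1/8 + 5/8 = 3/4
  P(V=1) = 1/8 + 1/8 = 1/4

H(U) = -[(1/4)·log₂(1/4) + (3/4)·log₂(3/4)]
  = 0.5000 + 0.3113
  = 0.8113 bits
H(V) = -[(3/4)·log₂(3/4) + (1/4)·log₂(1/4)]
  = 0.3113 + 0.5000
  = 0.8113 bits
H(U,V) = -[(1/8)·log₂(1/8) + (1/8)·log₂(1/8) + (5/8)·log₂(5/8) + (1/8)·log₂(1/8)]
  = 0.3750 + 0.3750 + 0.4238 + 0.3750
  = 1.5488 bits

I(U;V) = H(U) + H(V) - H(U,V)
  = 0.8113 + 0.8113 - 1.5488
  = 0.0738 bits

min(H(U), H(V)) = min(0.8113, 0.8113) = 0.8113 bits
Since 0.0738 ≤ 0.8113, the bound is satisfied ✓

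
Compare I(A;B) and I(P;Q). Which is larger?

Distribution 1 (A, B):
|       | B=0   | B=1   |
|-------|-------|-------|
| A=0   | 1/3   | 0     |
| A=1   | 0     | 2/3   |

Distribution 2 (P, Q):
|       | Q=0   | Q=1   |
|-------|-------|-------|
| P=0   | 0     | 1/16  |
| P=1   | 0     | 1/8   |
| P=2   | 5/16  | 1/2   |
Distribution 1 (A, B):
Marginal P(A) (row sums):
  P(A=0) = 1/3 + 0 = 1/3
  P(A=1) = 0 + 2/3 = 2/3
Marginal P(B) (column sums):
  P(B=0) = 1/3 + 0 = 1/3
  P(B=1) = 0 + 2/3 = 2/3

H(A) = -[(1/3)·log₂(1/3) + (2/3)·log₂(2/3)]
  = 0.5283 + 0.3900
  = 0.9183 bits
H(B) = -[(1/3)·log₂(1/3) + (2/3)·log₂(2/3)]
  = 0.5283 + 0.3900
  = 0.9183 bits
H(A,B) = -[(1/3)·log₂(1/3) + (2/3)·log₂(2/3)]
  = 0.5283 + 0.3900
  = 0.9183 bits

I(A;B) = H(A) + H(B) - H(A,B)
  = 0.9183 + 0.9183 - 0.9183
  = 0.9183 bits

Distribution 2 (P, Q):
Marginal P(P) (row sums):
  P(P=0) = 0 + 1/16 = 1/16
  P(P=1) = 0 + 1/8 = 1/8
  P(P=2) = 5/16 + 1/2 = 13/16
Marginal P(Q) (column sums):
  P(Q=0) = 0 + 0 + 5/16 = 5/16
  P(Q=1) = 1/16 + 1/8 + 1/2 = 11/16

H(P) = -[(1/16)·log₂(1/16) + (1/8)·log₂(1/8) + (13/16)·log₂(13/16)]
  = 0.2500 + 0.3750 + 0.2434
  = 0.8684 bits
H(Q) = -[(5/16)·log₂(5/16) + (11/16)·log₂(11/16)]
  = 0.5244 + 0.3716
  = 0.8960 bits
H(P,Q) = -[(1/16)·log₂(1/16) + (1/8)·log₂(1/8) + (5/16)·log₂(5/16) + (1/2)·log₂(1/2)]
  = 0.2500 + 0.3750 + 0.5244 + 0.5000
  = 1.6494 bits

I(P;Q) = H(P) + H(Q) - H(P,Q)
  = 0.8684 + 0.8960 - 1.6494
  = 0.1150 bits

I(A;B) = 0.9183 bits > I(P;Q) = 0.1150 bits, so (A, B) has the higher mutual information (stronger dependence).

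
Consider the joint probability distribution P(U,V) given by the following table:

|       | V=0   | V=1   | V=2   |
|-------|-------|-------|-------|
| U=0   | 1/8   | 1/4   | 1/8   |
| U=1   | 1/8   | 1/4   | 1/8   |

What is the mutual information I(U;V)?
Marginal P(U) (row sums):
  P(U=0) = 1/8 + 1/4 + 1/8 = 1/2
  P(U=1) = 1/8 + 1/4 + 1/8 = 1/2
Marginal P(V) (column sums):
  P(V=0) = 1/8 + 1/8 = 1/4
  P(V=1) = 1/4 + 1/4 = 1/2
  P(V=2) = 1/8 + 1/8 = 1/4

H(U) = -[(1/2)·log₂(1/2) + (1/2)·log₂(1/2)]
  = 0.5000 + 0.5000
  = 1.0000 bits
H(V) = -[(1/4)·log₂(1/4) + (1/2)·log₂(1/2) + (1/4)·log₂(1/4)]
  = 0.5000 + 0.5000 + 0.5000
  = 1.5000 bits
H(U,V) = -[(1/8)·log₂(1/8) + (1/4)·log₂(1/4) + (1/8)·log₂(1/8) + (1/8)·log₂(1/8) + (1/4)·log₂(1/4) + (1/8)·log₂(1/8)]
  = 0.3750 + 0.5000 + 0.3750 + 0.3750 + 0.5000 + 0.3750
  = 2.5000 bits

I(U;V) = H(U) + H(V) - H(U,V)
  = 1.0000 + 1.5000 - 2.5000
  = 0.0000 bits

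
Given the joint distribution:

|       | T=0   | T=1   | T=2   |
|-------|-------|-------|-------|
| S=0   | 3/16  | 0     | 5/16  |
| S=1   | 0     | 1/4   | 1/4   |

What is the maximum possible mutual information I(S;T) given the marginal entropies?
The upper bound on mutual information is I(S;T) ≤ min(H(S), H(T)).

Marginal P(S) (row sums):
  P(S=0) = 3/16 + 0 + 5/16 = 1/2
  P(S=1) = 0 + 1/4 + 1/4 = 1/2
Marginal P(T) (column sums):
  P(T=0) = 3/16 + 0 = 3/16
  P(T=1) = 0 + 1/4 = 1/4
  P(T=2) = 5/16 + 1/4 = 9/16

H(S) = -[(1/2)·log₂(1/2) + (1/2)·log₂(1/2)]
  = 0.5000 + 0.5000
  = 1.0000 bits
H(T) = -[(3/16)·log₂(3/16) + (1/4)·log₂(1/4) + (9/16)·log₂(9/16)]
  = 0.4528 + 0.5000 + 0.4669
  = 1.4197 bits

Maximum possible I(S;T) = min(1.0000, 1.4197) = 1.0000 bits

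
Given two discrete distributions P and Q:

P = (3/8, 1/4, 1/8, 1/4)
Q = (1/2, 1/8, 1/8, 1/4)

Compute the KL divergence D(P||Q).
D(P||Q) = Σ P(i) log₂(P(i)/Q(i))
  i=0: (3/8) × log₂((3/8)/(1/2)) = (3/8) × log₂(3/4) = -0.1556
  i=1: (1/4) × log₂((1/4)/(1/8)) = (1/4) × log₂(2) = 0.2500
  i=2: (1/8) × log₂((1/8)/(1/8)) = (1/8) × log₂(1) = 0.0000
  i=3: (1/4) × log₂((1/4)/(1/4)) = (1/4) × log₂(1) = 0.0000
D(P||Q) = -0.1556 + 0.2500 + 0.0000 + 0.0000
  = 0.0944 bits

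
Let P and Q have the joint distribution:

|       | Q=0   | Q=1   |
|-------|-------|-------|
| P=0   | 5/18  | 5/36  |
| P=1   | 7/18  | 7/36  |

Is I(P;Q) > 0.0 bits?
Marginal P(P) (row sums):
  P(P=0) = 5/18 + 5/36 = 5/12
  P(P=1) = 7/18 + 7/36 = 7/12
Marginal P(Q) (column sums):
  P(Q=0) = 5/18 + 7/18 = 2/3
  P(Q=1) = 5/36 + 7/36 = 1/3

H(P) = -[(5/12)·log₂(5/12) + (7/12)·log₂(7/12)]
  = 0.5263 + 0.4536
  = 0.9799 bits
H(Q) = -[(2/3)·log₂(2/3) + (1/3)·log₂(1/3)]
  = 0.3900 + 0.5283
  = 0.9183 bits
H(P,Q) = -[(5/18)·log₂(5/18) + (5/36)·log₂(5/36) + (7/18)·log₂(7/18) + (7/36)·log₂(7/36)]
  = 0.5133 + 0.3956 + 0.5299 + 0.4594
  = 1.8982 bits

I(P;Q) = H(P) + H(Q) - H(P,Q)
  = 0.9799 + 0.9183 - 1.8982
  = 0.0000 bits

No. I(P;Q) = 0.0000 bits, which is ≤ 0.0 bits.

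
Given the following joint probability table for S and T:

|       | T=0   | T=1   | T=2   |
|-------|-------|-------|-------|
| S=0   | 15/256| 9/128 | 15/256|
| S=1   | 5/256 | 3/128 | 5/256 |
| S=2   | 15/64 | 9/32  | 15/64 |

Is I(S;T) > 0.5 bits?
Marginal P(S) (row sums):
  P(S=0) = 15/256 + 9/128 + 15/256 = 3/16
  P(S=1) = 5/256 + 3/128 + 5/256 = 1/16
  P(S=2) = 15/64 + 9/32 + 15/64 = 3/4
Marginal P(T) (column sums):
  P(T=0) = 15/256 + 5/256 + 15/64 = 5/16
  P(T=1) = 9/128 + 3/128 + 9/32 = 3/8
  P(T=2) = 15/256 + 5/256 + 15/64 = 5/16

H(S) = -[(3/16)·log₂(3/16) + (1/16)·log₂(1/16) + (3/4)·log₂(3/4)]
  = 0.4528 + 0.2500 + 0.3113
  = 1.0141 bits
H(T) = -[(5/16)·log₂(5/16) + (3/8)·log₂(3/8) + (5/16)·log₂(5/16)]
  = 0.5244 + 0.5306 + 0.5244
  = 1.5794 bits
H(S,T) = -[(15/256)·log₂(15/256) + (9/128)·log₂(9/128) + (15/256)·log₂(15/256) + (5/256)·log₂(5/256) + (3/128)·log₂(3/128) + (5/256)·log₂(5/256) + (15/64)·log₂(15/64) + (9/32)·log₂(9/32) + (15/64)·log₂(15/64)]
  = 0.2398 + 0.2693 + 0.2398 + 0.1109 + 0.1269 + 0.1109 + 0.4906 + 0.5147 + 0.4906
  = 2.5935 bits

I(S;T) = H(S) + H(T) - H(S,T)
  = 1.0141 + 1.5794 - 2.5935
  = 0.0000 bits

No. I(S;T) = 0.0000 bits, which is ≤ 0.5 bits.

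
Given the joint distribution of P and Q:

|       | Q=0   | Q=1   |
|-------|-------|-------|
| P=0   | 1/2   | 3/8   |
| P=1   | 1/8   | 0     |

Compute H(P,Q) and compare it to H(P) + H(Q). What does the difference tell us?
Marginal P(P) (row sums):
  P(P=0) = 1/2 + 3/8 = 7/8
  P(P=1) = 1/8 + 0 = 1/8
Marginal P(Q) (column sums):
  P(Q=0) = 1/2 + 1/8 = 5/8
  P(Q=1) = 3/8 + 0 = 3/8

H(P,Q) = -[(1/2)·log₂(1/2) + (3/8)·log₂(3/8) + (1/8)·log₂(1/8)]
  = 0.5000 + 0.5306 + 0.3750
  = 1.4056 bits
H(P) = -[(7/8)·log₂(7/8) + (1/8)·log₂(1/8)]
  = 0.1686 + 0.3750
  = 0.5436 bits
H(Q) = -[(5/8)·log₂(5/8) + (3/8)·log₂(3/8)]
  = 0.4238 + 0.5306
  = 0.9544 bits

H(P) + H(Q) = 0.5436 + 0.9544 = 1.4980 bits
Difference: H(P) + H(Q) - H(P,Q) = 1.4980 - 1.4056 = 0.0924 bits = I(P;Q)

The difference is the mutual information; it is positive here, so P and Q are dependent (knowing one reduces uncertainty about the other by 0.0924 bits).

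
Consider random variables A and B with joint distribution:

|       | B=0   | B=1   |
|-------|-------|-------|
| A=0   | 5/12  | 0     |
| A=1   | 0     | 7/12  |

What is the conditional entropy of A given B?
Marginal P(B) (column sums):
  P(B=0) = 5/12 + 0 = 5/12
  P(B=1) = 0 + 7/12 = 7/12

H(A|B) = -Σ P(A,B)·log₂ P(A|B), where P(A|B) = P(A,B) / P(B)
  (cells with P(A,B) = 0 contribute 0)
  (A=0,B=0): P(A|B) = (5/12)/(5/12) = 1;  -(5/12)·log₂(1) = 0.0000
  (A=1,B=1): P(A|B) = (7/12)/(7/12) = 1;  -(7/12)·log₂(1) = 0.0000
H(A|B) = 0.0000 + 0.0000
  = 0.0000 bits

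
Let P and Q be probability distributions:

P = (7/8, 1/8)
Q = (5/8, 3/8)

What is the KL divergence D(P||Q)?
D(P||Q) = Σ P(i) log₂(P(i)/Q(i))
  i=0: (7/8) × log₂((7/8)/(5/8)) = (7/8) × log₂(7/5) = 0.4247
  i=1: (1/8) × log₂((1/8)/(3/8)) = (1/8) × log₂(1/3) = -0.1981
D(P||Q) = 0.4247 - 0.1981
  = 0.2266 bits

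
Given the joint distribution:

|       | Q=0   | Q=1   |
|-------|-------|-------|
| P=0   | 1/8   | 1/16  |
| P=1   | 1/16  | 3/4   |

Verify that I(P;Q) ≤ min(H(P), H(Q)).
Marginal P(P) (row sums):
  P(P=0) = 1/8 + 1/16 = 3/16
  P(P=1) = 1/16 + 3/4 = 13/16
Marginal P(Q) (column sums):
  P(Q=0) = 1/8 + 1/16 = 3/16
  P(Q=1) = 1/16 + 3/4 = 13/16

H(P) = -[(3/16)·log₂(3/16) + (13/16)·log₂(13/16)]
  = 0.4528 + 0.2434
  = 0.6962 bits
H(Q) = -[(3/16)·log₂(3/16) + (13/16)·log₂(13/16)]
  = 0.4528 + 0.2434
  = 0.6962 bits
H(P,Q) = -[(1/8)·log₂(1/8) + (1/16)·log₂(1/16) + (1/16)·log₂(1/16) + (3/4)·log₂(3/4)]
  = 0.3750 + 0.2500 + 0.2500 + 0.3113
  = 1.1863 bits

I(P;Q) = H(P) + H(Q) - H(P,Q)
  = 0.6962 + 0.6962 - 1.1863
  = 0.2061 bits

min(H(P), H(Q)) = min(0.6962, 0.6962) = 0.6962 bits
Since 0.2061 ≤ 0.6962, the bound is satisfied ✓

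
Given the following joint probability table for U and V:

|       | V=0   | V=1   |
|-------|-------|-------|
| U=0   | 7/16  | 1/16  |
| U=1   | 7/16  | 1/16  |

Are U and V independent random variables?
Marginal P(U) (row sums):
  P(U=0) = 7/16 + 1/16 = 1/2
  P(U=1) = 7/16 + 1/16 = 1/2
Marginal P(V) (column sums):
  P(V=0) = 7/16 + 7/16 = 7/8
  P(V=1) = 1/16 + 1/16 = 1/8

U and V are independent iff P(U=i,V=j) = P(U=i)·P(V=j) for every cell.
  P(U=0)·P(V=0) = 1/2 × 7/8 = 7/16 = P(U=0,V=0) ✓
  P(U=0)·P(V=1) = 1/2 × 1/8 = 1/16 = P(U=0,V=1) ✓
  P(U=1)·P(V=0) = 1/2 × 7/8 = 7/16 = P(U=1,V=0) ✓
  P(U=1)·P(V=1) = 1/2 × 1/8 = 1/16 = P(U=1,V=1) ✓

Yes, U and V are independent: every cell factors, so I(U;V) = 0 bits.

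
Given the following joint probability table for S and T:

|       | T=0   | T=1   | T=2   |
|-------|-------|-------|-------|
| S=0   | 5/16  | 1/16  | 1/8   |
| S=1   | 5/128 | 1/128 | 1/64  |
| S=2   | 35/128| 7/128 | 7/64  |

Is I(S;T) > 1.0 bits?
Marginal P(S) (row sums):
  P(S=0) = 5/16 + 1/16 + 1/8 = 1/2
  P(S=1) = 5/128 + 1/128 + 1/64 = 1/16
  P(S=2) = 35/128 + 7/128 + 7/64 = 7/16
Marginal P(T) (column sums):
  P(T=0) = 5/16 + 5/128 + 35/128 = 5/8
  P(T=1) = 1/16 + 1/128 + 7/128 = 1/8
  P(T=2) = 1/8 + 1/64 + 7/64 = 1/4

H(S) = -[(1/2)·log₂(1/2) + (1/16)·log₂(1/16) + (7/16)·log₂(7/16)]
  = 0.5000 + 0.2500 + 0.5218
  = 1.2718 bits
H(T) = -[(5/8)·log₂(5/8) + (1/8)·log₂(1/8) + (1/4)·log₂(1/4)]
  = 0.4238 + 0.3750 + 0.5000
  = 1.2988 bits
H(S,T) = -[(5/16)·log₂(5/16) + (1/16)·log₂(1/16) + (1/8)·log₂(1/8) + (5/128)·log₂(5/128) + (1/128)·log₂(1/128) + (1/64)·log₂(1/64) + (35/128)·log₂(35/128) + (7/128)·log₂(7/128) + (7/64)·log₂(7/64)]
  = 0.5244 + 0.2500 + 0.3750 + 0.1827 + 0.0547 + 0.0938 + 0.5115 + 0.2293 + 0.3492
  = 2.5706 bits

I(S;T) = H(S) + H(T) - H(S,T)
  = 1.2718 + 1.2988 - 2.5706
  = 0.0000 bits

No. I(S;T) = 0.0000 bits, which is ≤ 1.0 bits.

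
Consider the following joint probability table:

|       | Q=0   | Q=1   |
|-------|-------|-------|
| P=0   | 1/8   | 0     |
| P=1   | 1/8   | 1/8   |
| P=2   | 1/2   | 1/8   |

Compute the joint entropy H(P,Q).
H(P,Q) = -Σ P(P,Q) log₂ P(P,Q), summed over the non-zero cells:
H(P,Q) = -[(1/8)·log₂(1/8) + (1/8)·log₂(1/8) + (1/8)·log₂(1/8) + (1/2)·log₂(1/2) + (1/8)·log₂(1/8)]
  = 0.3750 + 0.3750 + 0.3750 + 0.5000 + 0.3750
  = 2.0000 bits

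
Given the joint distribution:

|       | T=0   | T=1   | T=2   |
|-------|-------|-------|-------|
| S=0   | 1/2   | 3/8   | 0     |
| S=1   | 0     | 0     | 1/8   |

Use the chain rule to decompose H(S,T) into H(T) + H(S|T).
By the chain rule: H(S,T) = H(T) + H(S|T)

Marginal P(T) (column sums):
  P(T=0) = 1/2 + 0 = 1/2
  P(T=1) = 3/8 + 0 = 3/8
  P(T=2) = 0 + 1/8 = 1/8
H(T) = -[(1/2)·log₂(1/2) + (3/8)·log₂(3/8) + (1/8)·log₂(1/8)]
  = 0.5000 + 0.5306 + 0.3750
  = 1.4056 bits
H(S|T) = -Σ P(S,T)·log₂ P(S|T), where P(S|T) = P(S,T) / P(T)
  (cells with P(S,T) = 0 contribute 0)
  (S=0,T=0): P(S|T) = (1/2)/(1/2) = 1;  -(1/2)·log₂(1) = 0.0000
  (S=0,T=1): P(S|T) = (3/8)/(3/8) = 1;  -(3/8)·log₂(1) = 0.0000
  (S=1,T=2): P(S|T) = (1/8)/(1/8) = 1;  -(1/8)·log₂(1) = 0.0000
H(S|T) = 0.0000 + 0.0000 + 0.0000
  = 0.0000 bits

H(S,T) = H(T) + H(S|T) = 1.4056 + 0.0000 = 1.4056 bits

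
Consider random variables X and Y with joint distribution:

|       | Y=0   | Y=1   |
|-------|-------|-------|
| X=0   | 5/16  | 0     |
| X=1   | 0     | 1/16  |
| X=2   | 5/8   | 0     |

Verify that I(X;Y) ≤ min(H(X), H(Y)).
Marginal P(X) (row sums):
  P(X=0) = 5/16 + 0 = 5/16
  P(X=1) = 0 + 1/16 = 1/16
  P(X=2) = 5/8 + 0 = 5/8
Marginal P(Y) (column sums):
  P(Y=0) = 5/16 + 0 + 5/8 = 15/16
  P(Y=1) = 0 + 1/16 + 0 = 1/16

H(X) = -[(5/16)·log₂(5/16) + (1/16)·log₂(1/16) + (5/8)·log₂(5/8)]
  = 0.5244 + 0.2500 + 0.4238
  = 1.1982 bits
H(Y) = -[(15/16)·log₂(15/16) + (1/16)·log₂(1/16)]
  = 0.0873 + 0.2500
  = 0.3373 bits
H(X,Y) = -[(5/16)·log₂(5/16) + (1/16)·log₂(1/16) + (5/8)·log₂(5/8)]
  = 0.5244 + 0.2500 + 0.4238
  = 1.1982 bits

I(X;Y) = H(X) + H(Y) - H(X,Y)
  = 1.1982 + 0.3373 - 1.1982
  = 0.3373 bits

min(H(X), H(Y)) = min(1.1982, 0.3373) = 0.3373 bits
Since 0.3373 ≤ 0.3373, the bound is satisfied ✓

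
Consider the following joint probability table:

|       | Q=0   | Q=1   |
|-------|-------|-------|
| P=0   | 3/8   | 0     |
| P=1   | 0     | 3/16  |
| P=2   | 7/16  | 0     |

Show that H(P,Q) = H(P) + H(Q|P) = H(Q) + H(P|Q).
Marginal P(P) (row sums):
  P(P=0) = 3/8 + 0 = 3/8
  P(P=1) = 0 + 3/16 = 3/16
  P(P=2) = 7/16 + 0 = 7/16
Marginal P(Q) (column sums):
  P(Q=0) = 3/8 + 0 + 7/16 = 13/16
  P(Q=1) = 0 + 3/16 + 0 = 3/16

Decomposition 1: H(P) + H(Q|P)
H(P) = -[(3/8)·log₂(3/8) + (3/16)·log₂(3/16) + (7/16)·log₂(7/16)]
  = 0.5306 + 0.4528 + 0.5218
  = 1.5052 bits
H(Q|P) = -Σ P(P,Q)·log₂ P(Q|P), where P(Q|P) = P(P,Q) / P(P)
  (cells with P(P,Q) = 0 contribute 0)
  (P=0,Q=0): P(Q|P) = (3/8)/(3/8) = 1;  -(3/8)·log₂(1) = 0.0000
  (P=1,Q=1): P(Q|P) = (3/16)/(3/16) = 1;  -(3/16)·log₂(1) = 0.0000
  (P=2,Q=0): P(Q|P) = (7/16)/(7/16) = 1;  -(7/16)·log₂(1) = 0.0000
H(Q|P) = 0.0000 + 0.0000 + 0.0000
  = 0.0000 bits
H(P) + H(Q|P) = 1.5052 + 0.0000 = 1.5052 bits

Decomposition 2: H(Q) + H(P|Q)
H(Q) = -[(13/16)·log₂(13/16) + (3/16)·log₂(3/16)]
  = 0.2434 + 0.4528
  = 0.6962 bits
H(P|Q) = -Σ P(P,Q)·log₂ P(P|Q), where P(P|Q) = P(P,Q) / P(Q)
  (cells with P(P,Q) = 0 contribute 0)
  (P=0,Q=0): P(P|Q) = (3/8)/(13/16) = 6/13;  -(3/8)·log₂(6/13) = 0.4183
  (P=1,Q=1): P(P|Q) = (3/16)/(3/16) = 1;  -(3/16)·log₂(1) = 0.0000
  (P=2,Q=0): P(P|Q) = (7/16)/(13/16) = 7/13;  -(7/16)·log₂(7/13) = 0.3907
H(P|Q) = 0.4183 + 0.0000 + 0.3907
  = 0.8090 bits
H(Q) + H(P|Q) = 0.6962 + 0.8090 = 1.5052 bits

Direct computation of the joint entropy:
H(P,Q) = -[(3/8)·log₂(3/8) + (3/16)·log₂(3/16) + (7/16)·log₂(7/16)]
  = 0.5306 + 0.4528 + 0.5218
  = 1.5052 bits

All three agree: H(P,Q) = 1.5052 bits ✓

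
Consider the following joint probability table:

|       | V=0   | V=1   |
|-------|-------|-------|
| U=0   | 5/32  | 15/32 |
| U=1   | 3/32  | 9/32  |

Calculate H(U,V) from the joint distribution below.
H(U,V) = -Σ P(U,V) log₂ P(U,V), summed over the non-zero cells:
H(U,V) = -[(5/32)·log₂(5/32) + (15/32)·log₂(15/32) + (3/32)·log₂(3/32) + (9/32)·log₂(9/32)]
  = 0.4184 + 0.5124 + 0.3202 + 0.5147
  = 1.7657 bits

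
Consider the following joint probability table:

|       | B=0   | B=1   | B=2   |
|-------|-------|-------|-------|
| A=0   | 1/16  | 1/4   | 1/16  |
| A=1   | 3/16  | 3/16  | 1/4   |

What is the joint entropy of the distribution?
H(A,B) = -Σ P(A,B) log₂ P(A,B), summed over the non-zero cells:
H(A,B) = -[(1/16)·log₂(1/16) + (1/4)·log₂(1/4) + (1/16)·log₂(1/16) + (3/16)·log₂(3/16) + (3/16)·log₂(3/16) + (1/4)·log₂(1/4)]
  = 0.2500 + 0.5000 + 0.2500 + 0.4528 + 0.4528 + 0.5000
  = 2.4056 bits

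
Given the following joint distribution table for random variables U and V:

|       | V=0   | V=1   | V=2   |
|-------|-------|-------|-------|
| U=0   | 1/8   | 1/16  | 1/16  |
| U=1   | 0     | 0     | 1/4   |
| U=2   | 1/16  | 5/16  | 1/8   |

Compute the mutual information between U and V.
Marginal P(U) (row sums):
  P(U=0) = 1/8 + 1/16 + 1/16 = 1/4
  P(U=1) = 0 + 0 + 1/4 = 1/4
  P(U=2) = 1/16 + 5/16 + 1/8 = 1/2
Marginal P(V) (column sums):
  P(V=0) = 1/8 + 0 + 1/16 = 3/16
  P(V=1) = 1/16 + 0 + 5/16 = 3/8
  P(V=2) = 1/16 + 1/4 + 1/8 = 7/16

H(U) = -[(1/4)·log₂(1/4) + (1/4)·log₂(1/4) + (1/2)·log₂(1/2)]
  = 0.5000 + 0.5000 + 0.5000
  = 1.5000 bits
H(V) = -[(3/16)·log₂(3/16) + (3/8)·log₂(3/8) + (7/16)·log₂(7/16)]
  = 0.4528 + 0.5306 + 0.5218
  = 1.5052 bits
H(U,V) = -[(1/8)·log₂(1/8) + (1/16)·log₂(1/16) + (1/16)·log₂(1/16) + (1/4)·log₂(1/4) + (1/16)·log₂(1/16) + (5/16)·log₂(5/16) + (1/8)·log₂(1/8)]
  = 0.3750 + 0.2500 + 0.2500 + 0.5000 + 0.2500 + 0.5244 + 0.3750
  = 2.5244 bits

I(U;V) = H(U) + H(V) - H(U,V)
  = 1.5000 + 1.5052 - 2.5244
  = 0.4808 bits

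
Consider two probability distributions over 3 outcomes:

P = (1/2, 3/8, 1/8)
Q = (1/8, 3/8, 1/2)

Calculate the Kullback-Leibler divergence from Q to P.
D(P||Q) = Σ P(i) log₂(P(i)/Q(i))
  i=0: (1/2) × log₂((1/2)/(1/8)) = (1/2) × log₂(4) = 1.0000
  i=1: (3/8) × log₂((3/8)/(3/8)) = (3/8) × log₂(1) = 0.0000
  i=2: (1/8) × log₂((1/8)/(1/2)) = (1/8) × log₂(1/4) = -0.2500
D(P||Q) = 1.0000 + 0.0000 - 0.2500
  = 0.7500 bits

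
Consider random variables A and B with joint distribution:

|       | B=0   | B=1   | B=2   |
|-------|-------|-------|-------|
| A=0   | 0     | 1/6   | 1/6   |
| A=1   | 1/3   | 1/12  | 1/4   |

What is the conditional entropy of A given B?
Marginal P(B) (column sums):
  P(B=0) = 0 + 1/3 = 1/3
  P(B=1) = 1/6 + 1/12 = 1/4
  P(B=2) = 1/6 + 1/4 = 5/12

H(A|B) = -Σ P(A,B)·log₂ P(A|B), where P(A|B) = P(A,B) / P(B)
  (cells with P(A,B) = 0 contribute 0)
  (A=0,B=1): P(A|B) = (1/6)/(1/4) = 2/3;  -(1/6)·log₂(2/3) = 0.0975
  (A=0,B=2): P(A|B) = (1/6)/(5/12) = 2/5;  -(1/6)·log₂(2/5) = 0.2203
  (A=1,B=0): P(A|B) = (1/3)/(1/3) = 1;  -(1/3)·log₂(1) = 0.0000
  (A=1,B=1): P(A|B) = (1/12)/(1/4) = 1/3;  -(1/12)·log₂(1/3) = 0.1321
  (A=1,B=2): P(A|B) = (1/4)/(5/12) = 3/5;  -(1/4)·log₂(3/5) = 0.1842
H(A|B) = 0.0975 + 0.2203 + 0.0000 + 0.1321 + 0.1842
  = 0.6341 bits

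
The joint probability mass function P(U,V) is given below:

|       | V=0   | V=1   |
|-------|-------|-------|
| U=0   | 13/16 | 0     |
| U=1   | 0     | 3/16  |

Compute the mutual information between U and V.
Marginal P(U) (row sums):
  P(U=0) = 13/16 + 0 = 13/16
  P(U=1) = 0 + 3/16 = 3/16
Marginal P(V) (column sums):
  P(V=0) = 13/16 + 0 = 13/16
  P(V=1) = 0 + 3/16 = 3/16

H(U) = -[(13/16)·log₂(13/16) + (3/16)·log₂(3/16)]
  = 0.2434 + 0.4528
  = 0.6962 bits
H(V) = -[(13/16)·log₂(13/16) + (3/16)·log₂(3/16)]
  = 0.2434 + 0.4528
  = 0.6962 bits
H(U,V) = -[(13/16)·log₂(13/16) + (3/16)·log₂(3/16)]
  = 0.2434 + 0.4528
  = 0.6962 bits

I(U;V) = H(U) + H(V) - H(U,V)
  = 0.6962 + 0.6962 - 0.6962
  = 0.6962 bits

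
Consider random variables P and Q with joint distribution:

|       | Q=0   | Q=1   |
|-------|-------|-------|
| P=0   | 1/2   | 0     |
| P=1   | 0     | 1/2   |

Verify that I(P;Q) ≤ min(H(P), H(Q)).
Marginal P(P) (row sums):
  P(P=0) = 1/2 + 0 = 1/2
  P(P=1) = 0 + 1/2 = 1/2
Marginal P(Q) (column sums):
  P(Q=0) = 1/2 + 0 = 1/2
  P(Q=1) = 0 + 1/2 = 1/2

H(P) = -[(1/2)·log₂(1/2) + (1/2)·log₂(1/2)]
  = 0.5000 + 0.5000
  = 1.0000 bits
H(Q) = -[(1/2)·log₂(1/2) + (1/2)·log₂(1/2)]
  = 0.5000 + 0.5000
  = 1.0000 bits
H(P,Q) = -[(1/2)·log₂(1/2) + (1/2)·log₂(1/2)]
  = 0.5000 + 0.5000
  = 1.0000 bits

I(P;Q) = H(P) + H(Q) - H(P,Q)
  = 1.0000 + 1.0000 - 1.0000
  = 1.0000 bits

min(H(P), H(Q)) = min(1.0000, 1.0000) = 1.0000 bits
Since 1.0000 ≤ 1.0000, the bound is satisfied ✓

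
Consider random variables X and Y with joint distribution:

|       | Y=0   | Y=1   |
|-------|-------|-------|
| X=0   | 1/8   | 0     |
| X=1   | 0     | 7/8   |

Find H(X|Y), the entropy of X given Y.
Marginal P(Y) (column sums):
  P(Y=0) = 1/8 + 0 = 1/8
  P(Y=1) = 0 + 7/8 = 7/8

H(X|Y) = -Σ P(X,Y)·log₂ P(X|Y), where P(X|Y) = P(X,Y) / P(Y)
  (cells with P(X,Y) = 0 contribute 0)
  (X=0,Y=0): P(X|Y) = (1/8)/(1/8) = 1;  -(1/8)·log₂(1) = 0.0000
  (X=1,Y=1): P(X|Y) = (7/8)/(7/8) = 1;  -(7/8)·log₂(1) = 0.0000
H(X|Y) = 0.0000 + 0.0000
  = 0.0000 bits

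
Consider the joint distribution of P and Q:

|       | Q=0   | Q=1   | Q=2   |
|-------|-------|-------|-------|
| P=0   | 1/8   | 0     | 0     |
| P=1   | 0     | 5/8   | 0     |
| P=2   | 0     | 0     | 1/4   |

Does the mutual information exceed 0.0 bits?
Marginal P(P) (row sums):
  P(P=0) = 1/8 + 0 + 0 = 1/8
  P(P=1) = 0 + 5/8 + 0 = 5/8
  P(P=2) = 0 + 0 + 1/4 = 1/4
Marginal P(Q) (column sums):
  P(Q=0) = 1/8 + 0 + 0 = 1/8
  P(Q=1) = 0 + 5/8 + 0 = 5/8
  P(Q=2) = 0 + 0 + 1/4 = 1/4

H(P) = -[(1/8)·log₂(1/8) + (5/8)·log₂(5/8) + (1/4)·log₂(1/4)]
  = 0.3750 + 0.4238 + 0.5000
  = 1.2988 bits
H(Q) = -[(1/8)·log₂(1/8) + (5/8)·log₂(5/8) + (1/4)·log₂(1/4)]
  = 0.3750 + 0.4238 + 0.5000
  = 1.2988 bits
H(P,Q) = -[(1/8)·log₂(1/8) + (5/8)·log₂(5/8) + (1/4)·log₂(1/4)]
  = 0.3750 + 0.4238 + 0.5000
  = 1.2988 bits

I(P;Q) = H(P) + H(Q) - H(P,Q)
  = 1.2988 + 1.2988 - 1.2988
  = 1.2988 bits

Yes. I(P;Q) = 1.2988 bits, which is > 0.0 bits.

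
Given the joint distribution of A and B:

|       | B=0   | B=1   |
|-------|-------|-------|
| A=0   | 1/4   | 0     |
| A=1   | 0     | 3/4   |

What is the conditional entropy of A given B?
Marginal P(B) (column sums):
  P(B=0) = 1/4 + 0 = 1/4
  P(B=1) = 0 + 3/4 = 3/4

H(A|B) = -Σ P(A,B)·log₂ P(A|B), where P(A|B) = P(A,B) / P(B)
  (cells with P(A,B) = 0 contribute 0)
  (A=0,B=0): P(A|B) = (1/4)/(1/4) = 1;  -(1/4)·log₂(1) = 0.0000
  (A=1,B=1): P(A|B) = (3/4)/(3/4) = 1;  -(3/4)·log₂(1) = 0.0000
H(A|B) = 0.0000 + 0.0000
  = 0.0000 bits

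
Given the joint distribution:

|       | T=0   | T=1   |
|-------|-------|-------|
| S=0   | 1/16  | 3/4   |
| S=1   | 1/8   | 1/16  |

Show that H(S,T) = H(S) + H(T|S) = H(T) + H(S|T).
Marginal P(S) (row sums):
  P(S=0) = 1/16 + 3/4 = 13/16
  P(S=1) = 1/8 + 1/16 = 3/16
Marginal P(T) (column sums):
  P(T=0) = 1/16 + 1/8 = 3/16
  P(T=1) = 3/4 + 1/16 = 13/16

Decomposition 1: H(S) + H(T|S)
H(S) = -[(13/16)·log₂(13/16) + (3/16)·log₂(3/16)]
  = 0.2434 + 0.4528
  = 0.6962 bits
H(T|S) = -Σ P(S,T)·log₂ P(T|S), where P(T|S) = P(S,T) / P(S)
  (S=0,T=0): P(T|S) = (1/16)/(13/16) = 1/13;  -(1/16)·log₂(1/13) = 0.2313
  (S=0,T=1): P(T|S) = (3/4)/(13/16) = 12/13;  -(3/4)·log₂(12/13) = 0.0866
  (S=1,T=0): P(T|S) = (1/8)/(3/16) = 2/3;  -(1/8)·log₂(2/3) = 0.0731
  (S=1,T=1): P(T|S) = (1/16)/(3/16) = 1/3;  -(1/16)·log₂(1/3) = 0.0991
H(T|S) = 0.2313 + 0.0866 + 0.0731 + 0.0991
  = 0.4901 bits
H(S) + H(T|S) = 0.6962 + 0.4901 = 1.1863 bits

Decomposition 2: H(T) + H(S|T)
H(T) = -[(3/16)·log₂(3/16) + (13/16)·log₂(13/16)]
  = 0.4528 + 0.2434
  = 0.6962 bits
H(S|T) = -Σ P(S,T)·log₂ P(S|T), where P(S|T) = P(S,T) / P(T)
  (S=0,T=0): P(S|T) = (1/16)/(3/16) = 1/3;  -(1/16)·log₂(1/3) = 0.0991
  (S=0,T=1): P(S|T) = (3/4)/(13/16) = 12/13;  -(3/4)·log₂(12/13) = 0.0866
  (S=1,T=0): P(S|T) = (1/8)/(3/16) = 2/3;  -(1/8)·log₂(2/3) = 0.0731
  (S=1,T=1): P(S|T) = (1/16)/(13/16) = 1/13;  -(1/16)·log₂(1/13) = 0.2313
H(S|T) = 0.0991 + 0.0866 + 0.0731 + 0.2313
  = 0.4901 bits
H(T) + H(S|T) = 0.6962 + 0.4901 = 1.1863 bits

Direct computation of the joint entropy:
H(S,T) = -[(1/16)·log₂(1/16) + (3/4)·log₂(3/4) + (1/8)·log₂(1/8) + (1/16)·log₂(1/16)]
  = 0.2500 + 0.3113 + 0.3750 + 0.2500
  = 1.1863 bits

All three agree: H(S,T) = 1.1863 bits ✓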